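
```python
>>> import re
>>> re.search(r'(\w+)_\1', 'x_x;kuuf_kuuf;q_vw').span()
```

(0, 3)

`\1` is not a pattern — it's the concrete string captured by group 1, re-applied verbatim.
`search` walks the string left to right and returns the first match it finds.
The match spans [0:3] → 'x_x'.
Captured: group 1 = 'x'.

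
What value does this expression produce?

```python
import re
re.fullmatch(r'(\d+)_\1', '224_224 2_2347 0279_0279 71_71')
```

None

`\1` is not a pattern — it's the concrete string captured by group 1, re-applied verbatim.
For `fullmatch`, every character of the input must be accounted for by the pattern.
Here the string isn't matched end-to-end, so the call returns None.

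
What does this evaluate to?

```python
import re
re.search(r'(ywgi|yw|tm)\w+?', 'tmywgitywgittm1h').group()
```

The match spans [0:3] → 'tmy'.

'tmy'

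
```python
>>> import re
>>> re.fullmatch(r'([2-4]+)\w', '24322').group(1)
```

'2432'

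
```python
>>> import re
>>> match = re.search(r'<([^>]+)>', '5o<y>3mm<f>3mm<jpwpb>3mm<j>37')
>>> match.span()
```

`re.search` scans for the first position where the pattern succeeds.
The match spans [2:5] → '<y>'.
Captured: group 1 = 'y'.

(2, 5)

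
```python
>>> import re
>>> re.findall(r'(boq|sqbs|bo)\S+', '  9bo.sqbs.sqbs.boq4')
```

Scanning left to right: at [3:20] match 'bo.sqbs.sqbs.boq4', group 1 = 'bo'.
With a single group, `findall` returns only what that group captured — 1 item.

['bo']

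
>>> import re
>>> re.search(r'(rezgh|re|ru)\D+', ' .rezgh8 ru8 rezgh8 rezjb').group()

`re.search` scans for the first position where the pattern succeeds.
The match spans [2:7] → 'rezgh'.
Captured: group 1 = 're'.

'rezgh'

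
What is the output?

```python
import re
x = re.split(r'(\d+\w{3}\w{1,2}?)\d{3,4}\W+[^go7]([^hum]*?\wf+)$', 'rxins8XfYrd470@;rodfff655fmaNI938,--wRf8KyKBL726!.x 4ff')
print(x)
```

This matches one or more of a digit, then exactly 3 of a word character, then 1 to 2 of a word character (lazy) (captured); then 3 to 4 of a digit, then one or more of a non-word character, then any character except [go7]; then zero or more of any character except [hum] (lazy), then a word character, then one or more of the literal 'f' (captured); then anchored at the end.
Matches to split on: at [22:55] → '655fmaNI938,--wRf8KyKBL726!.x 4ff'.
`re.split` interleaves the captured-group text with the surrounding fragments.

['rxins8XfYrd470@;rodfff', '655fmaNI', 'Rf8KyKBL726!.x 4ff', '']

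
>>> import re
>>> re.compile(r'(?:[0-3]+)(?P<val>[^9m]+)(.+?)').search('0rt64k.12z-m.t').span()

(0, 12)

The pattern matches one or more of a character in [0-3] (non-capturing group); then one or more of any character except [9m] (captured as 'val'); then one or more of any character (lazy) (captured).
`re.search` scans for the first position where the pattern succeeds.
The match spans [0:12] → '0rt64k.12z-m'.
Captured: group 1 = 'rt64k.12z-', group 2 = 'm'.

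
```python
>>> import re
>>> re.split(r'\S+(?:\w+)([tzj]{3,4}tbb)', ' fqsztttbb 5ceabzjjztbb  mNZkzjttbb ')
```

[' ', 'ztttbb', ' ', 'jjztbb', '  ', 'zjttbb', ' ']

The pattern matches one or more of a non-whitespace character; then one or more of a word character (non-capturing group); then 3 to 4 of one of [tzj], then the literal 'tbb' (captured).
Matches to split on: at [1:10] → 'fqsztttbb'; at [11:23] → '5ceabzjjztbb'; at [25:35] → 'mNZkzjttbb'.
With a capturing group present, the delimiter's captured portion is kept in the result list.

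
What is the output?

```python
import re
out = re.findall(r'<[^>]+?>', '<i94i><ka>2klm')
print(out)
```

['<i94i>', '<ka>']

Walking the string: at [0:6] → '<i94i>'; at [6:10] → '<ka>'.
No capturing groups, so `findall` returns the 2 full match strings.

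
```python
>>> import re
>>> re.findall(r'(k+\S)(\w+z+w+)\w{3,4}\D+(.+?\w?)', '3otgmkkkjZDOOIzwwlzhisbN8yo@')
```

[('kkkj', 'ZDOOIzww', '8y')]

The `?` after the quantifier makes it lazy — it takes as little as possible before letting the rest of the pattern try.
3 groups means the one result is a tuple of 3 captured strings — 1 here.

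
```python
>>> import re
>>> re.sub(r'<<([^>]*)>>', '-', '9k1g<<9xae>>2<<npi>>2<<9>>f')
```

'9k1g-2-2-f'

`sub` substitutes '-' at each match site.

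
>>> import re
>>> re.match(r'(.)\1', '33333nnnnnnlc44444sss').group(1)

A backreference is literal: `\1` must see the identical characters the first group matched.
With `match`, the pattern is implicitly anchored at the beginning.
The match spans [0:2] → '33'.
Captured: group 1 = '3'.

'3'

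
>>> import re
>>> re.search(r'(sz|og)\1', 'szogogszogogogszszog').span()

After group 1 captures some text, `\1` only succeeds where that same text appears again.
`re.search` scans for the first position where the pattern succeeds.
The match spans [2:6] → 'ogog'.
Captured: group 1 = 'og'.

(2, 6)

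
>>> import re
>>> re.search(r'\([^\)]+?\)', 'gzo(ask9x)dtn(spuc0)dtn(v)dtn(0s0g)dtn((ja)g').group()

The match spans [3:10] → '(ask9x)'.

'(ask9x)'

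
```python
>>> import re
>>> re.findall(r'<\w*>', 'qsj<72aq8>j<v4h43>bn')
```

Scanning left to right: at [3:10] → '<72aq8>'; at [11:18] → '<v4h43>'.
No capturing groups, so `findall` returns the 2 full match strings.

['<72aq8>', '<v4h43>']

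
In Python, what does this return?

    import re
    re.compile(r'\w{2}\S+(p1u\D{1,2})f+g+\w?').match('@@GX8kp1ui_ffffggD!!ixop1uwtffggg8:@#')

None

The pattern matches exactly 2 of a word character, then one or more of a non-whitespace character; then the literal 'p1u', then 1 to 2 of a non-digit (captured); then one or more of a literal 'f', then one or more of the literal 'g', then optionally a word character.
`re.match` only tries the pattern at the start of the string.
Here the pattern fails at index 0, so the call returns None.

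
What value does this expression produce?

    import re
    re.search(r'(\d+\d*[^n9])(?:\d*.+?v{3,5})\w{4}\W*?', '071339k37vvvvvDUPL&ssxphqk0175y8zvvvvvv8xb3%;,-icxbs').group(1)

This matches one or more of a digit, then zero or more of a digit, then any character except [n9] (captured); then zero or more of a digit, then one or more of any character (lazy), then 3 to 5 of the literal 'v' (non-capturing group); then exactly 4 of a word character, then zero or more of a non-word character (lazy).
`re.search` scans for the first position where the pattern succeeds.
The match spans [0:18] → '071339k37vvvvvDUPL'.
Captured: group 1 = '071339k'.

'071339k'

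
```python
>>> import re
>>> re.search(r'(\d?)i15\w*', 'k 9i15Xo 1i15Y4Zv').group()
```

This matches optionally a digit (captured); then the literal 'i15', then zero or more of a word character.
`search` walks the string left to right and returns the first match it finds.
The match spans [2:8] → '9i15Xo'.
Captured: group 1 = '9'.

'9i15Xo'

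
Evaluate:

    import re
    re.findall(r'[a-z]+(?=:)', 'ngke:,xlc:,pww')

['ngke', 'xlc']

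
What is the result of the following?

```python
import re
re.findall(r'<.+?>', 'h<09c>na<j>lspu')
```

['<09c>', '<j>']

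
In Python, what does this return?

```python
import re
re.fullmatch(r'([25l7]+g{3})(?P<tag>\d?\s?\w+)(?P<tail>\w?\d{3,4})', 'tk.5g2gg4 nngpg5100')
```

None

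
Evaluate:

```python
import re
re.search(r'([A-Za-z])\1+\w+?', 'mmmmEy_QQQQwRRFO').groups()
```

The match spans [0:5] → 'mmmmE'.
Captured: group 1 = 'm'.

('m',)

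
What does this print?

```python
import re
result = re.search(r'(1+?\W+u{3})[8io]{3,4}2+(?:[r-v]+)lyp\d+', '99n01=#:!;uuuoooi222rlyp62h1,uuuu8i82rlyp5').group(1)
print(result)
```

The match spans [4:26] → '1=#:!;uuuoooi222rlyp62'.
Captured: group 1 = '1=#:!;uuu'.

1=#:!;uuu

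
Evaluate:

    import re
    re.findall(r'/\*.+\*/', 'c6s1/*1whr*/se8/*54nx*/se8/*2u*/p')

['/*1whr*/se8/*54nx*/se8/*2u*/']

No capturing groups, so `findall` returns the 1 full match string.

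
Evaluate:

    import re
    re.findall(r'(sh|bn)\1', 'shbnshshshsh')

['sh', 'sh']

`\1` has to match the exact text group 1 already captured.
One capturing group, so `findall` returns just the captured substring from each match — 2 in all.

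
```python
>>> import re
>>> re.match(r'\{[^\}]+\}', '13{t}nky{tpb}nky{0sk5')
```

`match` is anchored at position 0; if the pattern doesn't fit there, it returns None.
Here the pattern fails at index 0, so the call returns None.

None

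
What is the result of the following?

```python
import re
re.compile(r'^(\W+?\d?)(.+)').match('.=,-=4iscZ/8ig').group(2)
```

'=,-=4iscZ/8ig'

Pattern: anchored at the start of the string; then one or more of a non-word character (lazy), then optionally a digit (captured); then one or more of any character (captured).
A `+?`/`*?`/`{m,n}?` starts at its minimum and grows only as far as needed for what follows to match.
`re.match` only tries the pattern at the start of the string.
The match spans [0:14] → '.=,-=4iscZ/8ig'.
Captured: group 1 = '.', group 2 = '=,-=4iscZ/8ig'.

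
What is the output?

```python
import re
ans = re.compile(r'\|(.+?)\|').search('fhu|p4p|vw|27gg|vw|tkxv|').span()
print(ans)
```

(3, 8)

Because the quantifier is non-greedy, it stops expanding at the earliest point where the rest of the pattern can succeed.
`re.search` scans for the first position where the pattern succeeds.
The match spans [3:8] → '|p4p|'.
Captured: group 1 = 'p4p'.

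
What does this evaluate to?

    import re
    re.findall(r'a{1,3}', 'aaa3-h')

['aaa']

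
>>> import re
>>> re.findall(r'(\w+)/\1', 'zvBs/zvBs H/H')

['zvBs', 'H']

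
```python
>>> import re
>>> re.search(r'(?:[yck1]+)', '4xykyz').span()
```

(2, 5)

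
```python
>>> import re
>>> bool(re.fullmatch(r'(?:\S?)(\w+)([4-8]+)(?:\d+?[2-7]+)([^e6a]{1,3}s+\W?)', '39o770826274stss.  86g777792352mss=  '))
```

The pattern matches optionally a non-whitespace character (non-capturing group); then one or more of a word character (captured); then one or more of a character in [4-8] (captured); then one or more of a digit (lazy), then one or more of a character in [2-7] (non-capturing group); then 1 to 3 of any character except [e6a], then one or more of the literal 's', then optionally a non-word character (captured).
`re.fullmatch` is like wrapping the pattern in `^…$` (in single-line mode).
Here the pattern can't cover the whole string, so the call returns None, and `bool(None)` is False.

False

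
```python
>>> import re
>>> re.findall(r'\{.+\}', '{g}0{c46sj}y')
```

['{g}0{c46sj}']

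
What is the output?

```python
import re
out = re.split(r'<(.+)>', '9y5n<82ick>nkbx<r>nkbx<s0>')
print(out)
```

['9y5n', '82ick>nkbx<r>nkbx<s0', '']

Matches to split on: at [4:26] → '<82ick>nkbx<r>nkbx<s0>'.
The group in the pattern means `split` returns the separators' captures alongside the pieces.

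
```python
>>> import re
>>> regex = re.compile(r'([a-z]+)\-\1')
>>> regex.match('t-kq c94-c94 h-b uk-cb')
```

None

A backreference is literal: `\1` must see the identical characters the first group matched.
`re.match` won't scan ahead — the pattern has to work from the very first character.
Here the pattern fails at index 0, so the call returns None.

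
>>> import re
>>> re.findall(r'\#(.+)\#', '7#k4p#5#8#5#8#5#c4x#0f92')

Matches: at [1:20] match '#k4p#5#8#5#8#5#c4x#', group 1 = 'k4p#5#8#5#8#5#c4x'.
Because there's exactly one group, `findall` drops the full match and keeps group 1 from the one hit.

['k4p#5#8#5#8#5#c4x']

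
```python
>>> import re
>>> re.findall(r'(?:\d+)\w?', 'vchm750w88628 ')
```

['750w', '88628']

Pattern: one or more of a digit (non-capturing group); then optionally a word character.
Scanning left to right: at [4:8] → '750w'; at [8:13] → '88628'.
Since nothing is captured, `findall` lists the 2 matched substrings directly.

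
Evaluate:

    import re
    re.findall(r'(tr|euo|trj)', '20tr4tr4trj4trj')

Alternation tries branches left to right and keeps the first one that lets the overall match succeed at that position.
`findall` collects group 1 from each match (4 total).

['tr', 'tr', 'tr', 'tr']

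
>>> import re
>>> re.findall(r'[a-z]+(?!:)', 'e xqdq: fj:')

['e', 'xqd', 'f']

The negative lookahead/lookbehind blocks any match where the forbidden context is present.
Matches: at [0:1] → 'e'; at [2:5] → 'xqd'; at [8:9] → 'f'.
`findall` yields the raw match text (3 of them) because the pattern has no groups.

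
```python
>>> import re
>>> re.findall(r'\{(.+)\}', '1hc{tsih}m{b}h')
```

['tsih}m{b']

`findall` collects group 1 from the one match (1 total).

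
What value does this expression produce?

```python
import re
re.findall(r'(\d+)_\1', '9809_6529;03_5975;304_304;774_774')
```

`\1` is not a pattern — it's the concrete string captured by group 1, re-applied verbatim.
Because there's exactly one group, `findall` drops the full match and keeps group 1 from each hit.

['304', '774']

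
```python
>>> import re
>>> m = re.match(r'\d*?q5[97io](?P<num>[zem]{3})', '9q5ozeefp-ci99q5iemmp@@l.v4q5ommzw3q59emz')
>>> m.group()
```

'9q5ozee'

This matches zero or more of a digit (lazy), then the literal 'q5', then one of [97io]; then exactly 3 of one of [zem] (captured as 'num').
`match` is anchored at position 0; if the pattern doesn't fit there, it returns None.
The match spans [0:7] → '9q5ozee'.
Captured: group 1 = 'zee'.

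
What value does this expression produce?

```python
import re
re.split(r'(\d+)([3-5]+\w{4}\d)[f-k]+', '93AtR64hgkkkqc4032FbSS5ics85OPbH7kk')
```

The pattern matches one or more of a digit (captured); then one or more of a character in [3-5], then exactly 4 of a word character, then a digit (captured); then one or more of a character in [f-k].
Matches to split on: at [0:12] → '93AtR64hgkkk'; at [26:35] → '85OPbH7kk'.
Because the pattern has a capturing group, `split` also inserts each captured text between the pieces.

['', '9', '3AtR64', 'qc4032FbSS5ics', '8', '5OPbH7', '']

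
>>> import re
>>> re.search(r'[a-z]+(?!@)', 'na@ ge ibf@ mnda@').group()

'n'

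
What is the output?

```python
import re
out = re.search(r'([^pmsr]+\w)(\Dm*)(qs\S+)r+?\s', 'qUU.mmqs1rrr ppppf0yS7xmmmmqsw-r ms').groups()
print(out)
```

('qUU.m', 'm', 'qs1rr')

Pattern: one or more of any character except [pmsr], then a word character (captured); then a non-digit, then zero or more of the literal 'm' (captured); then the literal 'qs', then one or more of a non-whitespace character (captured); then one or more of the literal 'r' (lazy), then whitespace.
Unlike `match`, `search` isn't anchored — it looks for the pattern anywhere in the string.
The match spans [0:13] → 'qUU.mmqs1rrr '.
Captured: group 1 = 'qUU.m', group 2 = 'm', group 3 = 'qs1rr'.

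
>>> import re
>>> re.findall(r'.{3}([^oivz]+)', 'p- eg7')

['eg7']

`findall` collects group 1 from the one match (1 total).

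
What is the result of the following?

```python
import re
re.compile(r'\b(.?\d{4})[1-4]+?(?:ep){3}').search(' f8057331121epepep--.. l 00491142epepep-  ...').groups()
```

('f8057',)

The match spans [1:18] → 'f8057331121epepep'.
Captured: group 1 = 'f8057'.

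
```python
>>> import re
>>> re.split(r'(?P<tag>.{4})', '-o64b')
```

['', '-o64', 'b']

This matches exactly 4 of any character (captured as 'tag').
With a capturing group present, the delimiter's captured portion is kept in the result list.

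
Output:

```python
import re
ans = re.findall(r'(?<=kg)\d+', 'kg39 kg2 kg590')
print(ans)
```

Because the assertion is zero-width, the text it checks is not consumed and won't appear in the result.
Walking the string: at [2:4] → '39'; at [7:8] → '2'; at [11:14] → '590'.
`findall` yields the raw match text (3 of them) because the pattern has no groups.

['39', '2', '590']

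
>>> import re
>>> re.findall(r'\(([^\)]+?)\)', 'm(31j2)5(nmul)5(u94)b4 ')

Walking the string: at [1:7] match '(31j2)', group 1 = '31j2'; at [8:14] match '(nmul)', group 1 = 'nmul'; at [15:20] match '(u94)', group 1 = 'u94'.
Because there's exactly one group, `findall` drops the full match and keeps group 1 from each hit.

['31j2', 'nmul', 'u94']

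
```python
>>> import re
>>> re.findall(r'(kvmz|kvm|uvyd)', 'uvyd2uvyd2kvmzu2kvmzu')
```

`|` is ordered: at each position the engine commits to the first alternative that works.
Scanning left to right: at [0:4] match 'uvyd', group 1 = 'uvyd'; at [5:9] match 'uvyd', group 1 = 'uvyd'; at [10:14] match 'kvmz', group 1 = 'kvmz'; at [16:20] match 'kvmz', group 1 = 'kvmz'.
One capturing group, so `findall` returns just the captured substring from each match — 4 in all.

['uvyd', 'uvyd', 'kvmz', 'kvmz']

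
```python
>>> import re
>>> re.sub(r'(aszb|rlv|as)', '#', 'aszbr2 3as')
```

'#r2 3#'

The regex engine tests alternatives in the order written; an earlier branch that matches wins even if a later one would match more.
Matches: at [0:4] → 'aszb'; at [8:10] → 'as'.
`sub` substitutes '#' at each match site.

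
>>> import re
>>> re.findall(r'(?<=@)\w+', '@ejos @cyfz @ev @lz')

The `(?=…)`/`(?<=…)` assertion just peeks at neighbouring text; it doesn't advance the match position.
`findall` yields the raw match text (4 of them) because the pattern has no groups.

['ejos', 'cyfz', 'ev', 'lz']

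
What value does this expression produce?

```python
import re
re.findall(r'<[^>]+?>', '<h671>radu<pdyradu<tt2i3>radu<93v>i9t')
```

['<h671>', '<pdyradu<tt2i3>', '<93v>']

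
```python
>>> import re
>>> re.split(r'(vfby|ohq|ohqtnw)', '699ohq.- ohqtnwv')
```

Branches in `(...|...)` are attempted left-to-right; the first branch that allows the whole pattern to succeed is taken.
Matches to split on: at [3:6] → 'ohq'; at [9:12] → 'ohq'.
`re.split` interleaves the captured-group text with the surrounding fragments.

['699', 'ohq', '.- ', 'ohq', 'tnwv']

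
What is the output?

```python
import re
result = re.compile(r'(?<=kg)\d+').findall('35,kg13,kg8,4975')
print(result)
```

The positive lookaround only admits positions where the adjacent text matches; those characters stay outside the span.
No capturing groups, so `findall` returns the 2 full match strings.

['13', '8']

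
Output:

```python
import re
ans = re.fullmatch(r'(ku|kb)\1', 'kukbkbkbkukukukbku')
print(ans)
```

None

`re.fullmatch` is like wrapping the pattern in `^…$` (in single-line mode).
Here the string isn't matched end-to-end, so the call returns None.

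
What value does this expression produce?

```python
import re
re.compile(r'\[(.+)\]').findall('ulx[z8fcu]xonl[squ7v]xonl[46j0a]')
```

Scanning left to right: at [3:32] match '[z8fcu]xonl[squ7v]xonl[46j0a]', group 1 = 'z8fcu]xonl[squ7v]xonl[46j0a'.
Because there's exactly one group, `findall` drops the full match and keeps group 1 from the one hit.

['z8fcu]xonl[squ7v]xonl[46j0a']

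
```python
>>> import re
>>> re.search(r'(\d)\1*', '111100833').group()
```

A backreference is literal: `\1` must see the identical characters the first group matched.
`re.search` scans for the first position where the pattern succeeds.
The match spans [0:4] → '1111'.
Captured: group 1 = '1'.

'1111'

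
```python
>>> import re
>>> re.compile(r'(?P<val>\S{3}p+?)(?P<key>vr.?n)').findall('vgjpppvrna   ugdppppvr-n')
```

Pattern: exactly 3 of a non-whitespace character, then one or more of a literal 'p' (lazy) (captured as 'val'); then the literal 'vr', then optionally any character, then a literal 'n' (captured as 'key').
Walking the string: at [0:9] match 'vgjpppvrn', groups = ('vgjppp', 'vrn'); at [13:24] match 'ugdppppvr-n', groups = ('ugdpppp', 'vr-n').
With 2 capturing groups, `findall` returns a 2-tuple per match.

[('vgjppp', 'vrn'), ('ugdpppp', 'vr-n')]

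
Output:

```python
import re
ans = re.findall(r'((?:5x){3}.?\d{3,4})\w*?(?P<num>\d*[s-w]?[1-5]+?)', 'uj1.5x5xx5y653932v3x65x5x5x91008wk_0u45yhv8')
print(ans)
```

[('5x5x5x91008', '0u4')]

This matches the literal '5x' repeated 3 times, then optionally any character, then 3 to 4 of a digit (captured); then zero or more of a word character (lazy); then zero or more of a digit, then optionally a character in [s-w], then one or more of a character in [1-5] (lazy) (captured as 'num').
A non-greedy quantifier consumes as few characters as it can — just enough that the remainder of the pattern still matches from where it stops; whatever follows it matches normally.
Matches: at [21:38] match '5x5x5x91008wk_0u4', groups = ('5x5x5x91008', '0u4').
With 2 capturing groups, `findall` returns a 2-tuple per match.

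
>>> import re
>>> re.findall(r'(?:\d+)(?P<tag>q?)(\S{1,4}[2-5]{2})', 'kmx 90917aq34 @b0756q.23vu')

[('', 'aq34'), ('q', '.23')]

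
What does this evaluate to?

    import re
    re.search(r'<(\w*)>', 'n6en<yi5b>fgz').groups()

('yi5b',)

`re.search` tries every starting position until one works.
The match spans [4:10] → '<yi5b>'.
Captured: group 1 = 'yi5b'.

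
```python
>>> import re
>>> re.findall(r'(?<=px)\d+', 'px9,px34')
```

['9', '34']

Because the assertion is zero-width, the text it checks is not consumed and won't appear in the result.
Walking the string: at [2:3] → '9'; at [6:8] → '34'.
`findall` yields the raw match text (2 of them) because the pattern has no groups.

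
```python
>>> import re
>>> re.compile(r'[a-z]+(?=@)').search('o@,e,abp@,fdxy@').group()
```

'o'

Lookahead/lookbehind check context without consuming it, so the matched span excludes the asserted characters.
The match spans [0:1] → 'o'.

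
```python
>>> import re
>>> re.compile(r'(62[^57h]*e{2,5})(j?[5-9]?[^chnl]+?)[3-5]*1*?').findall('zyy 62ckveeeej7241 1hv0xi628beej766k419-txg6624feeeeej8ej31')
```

[('62ckveeee', 'j72'), ('628bee', 'j76'), ('624feeeee', 'j8e')]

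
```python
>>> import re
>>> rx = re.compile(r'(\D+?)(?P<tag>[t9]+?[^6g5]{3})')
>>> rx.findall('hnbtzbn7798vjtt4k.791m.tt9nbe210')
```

[('hnb', 'tzbn'), ('vj', 'tt4k'), ('m.', 'tt9n')]

The pattern matches one or more of a non-digit (lazy) (captured); then one or more of one of [t9] (lazy), then exactly 3 of any character except [6g5] (captured as 'tag').
A `+?`/`*?`/`{m,n}?` starts at its minimum and grows only as far as needed for what follows to match.
Scanning left to right: at [0:7] match 'hnbtzbn', groups = ('hnb', 'tzbn'); at [11:17] match 'vjtt4k', groups = ('vj', 'tt4k'); at [21:27] match 'm.tt9n', groups = ('m.', 'tt9n').
2 groups means each result is a tuple of 2 captured strings — 3 here.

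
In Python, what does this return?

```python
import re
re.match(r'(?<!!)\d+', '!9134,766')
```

None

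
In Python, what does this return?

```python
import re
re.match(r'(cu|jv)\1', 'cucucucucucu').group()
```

'cucu'

`match` is anchored at position 0; if the pattern doesn't fit there, it returns None.
The match spans [0:4] → 'cucu'.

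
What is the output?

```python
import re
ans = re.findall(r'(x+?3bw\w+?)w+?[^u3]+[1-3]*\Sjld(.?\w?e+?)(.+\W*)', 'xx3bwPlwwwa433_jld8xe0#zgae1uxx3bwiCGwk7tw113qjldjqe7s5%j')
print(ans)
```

This matches one or more of the literal 'x' (lazy), then the literal '3bw', then one or more of a word character (lazy) (captured); then one or more of a literal 'w' (lazy), then one or more of any character except [u3], then zero or more of a character in [1-3]; then a non-whitespace character, then the literal 'jld'; then optionally any character, then optionally a word character, then one or more of a literal 'e' (lazy) (captured); then one or more of any character, then zero or more of a non-word character (captured).
Because the quantifier is non-greedy, it stops expanding at the earliest point where the rest of the pattern can succeed.
Scanning left to right: at [0:57] match 'xx3bwPlwwwa433_jld8xe0#zgae1uxx3bwiCGwk7tw113qjldjqe7s5%j', groups = ('xx3bwPl', '8xe', '0#zgae1uxx3bwiCGwk7tw113qjldjqe7s5%j').
3 groups means the one result is a tuple of 3 captured strings — 1 here.

[('xx3bwPl', '8xe', '0#zgae1uxx3bwiCGwk7tw113qjldjqe7s5%j')]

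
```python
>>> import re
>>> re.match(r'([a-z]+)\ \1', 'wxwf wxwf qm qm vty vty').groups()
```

('wxwf',)

The match spans [0:9] → 'wxwf wxwf'.
Captured: group 1 = 'wxwf'.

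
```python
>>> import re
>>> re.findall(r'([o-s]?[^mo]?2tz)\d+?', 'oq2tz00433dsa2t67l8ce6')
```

['oq2tz']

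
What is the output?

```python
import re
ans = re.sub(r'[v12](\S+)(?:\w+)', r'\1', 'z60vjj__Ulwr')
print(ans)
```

z60jj__Ulw

Pattern: one of [v12]; then one or more of a non-whitespace character (captured); then one or more of a word character (non-capturing group).
Matches: at [3:12] → 'vjj__Ulwr'.
Each match is replaced using the text its own group 1 captured.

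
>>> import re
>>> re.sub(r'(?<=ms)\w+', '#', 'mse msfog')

'ms# ms#'

The positive lookaround only admits positions where the adjacent text matches; those characters stay outside the span.
Matches: at [2:3] → 'e'; at [6:9] → 'fog'.
Every occurrence is swapped for '#'.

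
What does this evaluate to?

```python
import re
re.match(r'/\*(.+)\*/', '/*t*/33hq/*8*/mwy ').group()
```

`re.match` won't scan ahead — the pattern has to work from the very first character.
The match spans [0:14] → '/*t*/33hq/*8*/'.

'/*t*/33hq/*8*/'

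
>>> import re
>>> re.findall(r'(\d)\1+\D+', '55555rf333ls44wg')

['5', '3', '4']

The backreference `\1` re-matches whatever the first group consumed, character for character.
With a single group, `findall` returns only what that group captured — 3 items.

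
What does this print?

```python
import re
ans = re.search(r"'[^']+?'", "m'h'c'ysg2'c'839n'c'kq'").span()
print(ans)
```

(1, 4)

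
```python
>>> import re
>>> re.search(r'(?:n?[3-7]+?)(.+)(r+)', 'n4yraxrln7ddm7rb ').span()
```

(0, 15)

Pattern: optionally a literal 'n', then one or more of a character in [3-7] (lazy) (non-capturing group); then one or more of any character (captured); then one or more of a literal 'r' (captured).
Unlike `match`, `search` isn't anchored — it looks for the pattern anywhere in the string.
The match spans [0:15] → 'n4yraxrln7ddm7r'.
Captured: group 1 = 'yraxrln7ddm7', group 2 = 'r'.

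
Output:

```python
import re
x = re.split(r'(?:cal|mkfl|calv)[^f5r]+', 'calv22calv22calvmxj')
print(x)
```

Matches to split on: at [0:19] → 'calv22calv22calvmxj'.
`split` removes every match and returns the 2 fragments in between.

['', '']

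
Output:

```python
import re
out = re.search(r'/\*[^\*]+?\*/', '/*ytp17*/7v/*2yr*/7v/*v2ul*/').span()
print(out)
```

(0, 9)

The match spans [0:9] → '/*ytp17*/'.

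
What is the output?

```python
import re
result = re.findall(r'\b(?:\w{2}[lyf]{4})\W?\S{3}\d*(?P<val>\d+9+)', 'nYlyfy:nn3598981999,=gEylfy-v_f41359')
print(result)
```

Pattern: a word boundary (`\b`, zero-width); then exactly 2 of a word character, then exactly 4 of one of [lyf] (non-capturing group); then optionally a non-word character, then exactly 3 of a non-whitespace character, then zero or more of a digit; then one or more of a digit, then one or more of the literal '9' (captured as 'val').
Matches: at [0:19] match 'nYlyfy:nn3598981999', group 1 = '99'; at [21:36] match 'gEylfy-v_f41359', group 1 = '59'.
`findall` collects group 1 from each match (2 total).

['99', '59']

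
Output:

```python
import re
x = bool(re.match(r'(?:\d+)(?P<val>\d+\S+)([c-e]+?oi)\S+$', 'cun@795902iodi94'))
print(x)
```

Pattern: one or more of a digit (non-capturing group); then one or more of a digit, then one or more of a non-whitespace character (captured as 'val'); then one or more of a character in [c-e] (lazy), then the literal 'oi' (captured); then one or more of a non-whitespace character; then anchored at the end.
With `match`, the pattern is implicitly anchored at the beginning.
Here the string doesn't start with a match, so the call returns None, and `bool(None)` is False.

False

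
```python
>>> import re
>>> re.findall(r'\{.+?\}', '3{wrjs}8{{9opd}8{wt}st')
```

['{wrjs}', '{{9opd}', '{wt}']

A non-greedy quantifier consumes as few characters as it can — just enough that the remainder of the pattern still matches from where it stops; whatever follows it matches normally.
Matches: at [1:7] → '{wrjs}'; at [8:15] → '{{9opd}'; at [16:20] → '{wt}'.
`findall` yields the raw match text (3 of them) because the pattern has no groups.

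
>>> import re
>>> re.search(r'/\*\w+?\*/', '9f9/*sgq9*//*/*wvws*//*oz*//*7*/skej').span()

(3, 11)

`search` walks the string left to right and returns the first match it finds.
The match spans [3:11] → '/*sgq9*/'.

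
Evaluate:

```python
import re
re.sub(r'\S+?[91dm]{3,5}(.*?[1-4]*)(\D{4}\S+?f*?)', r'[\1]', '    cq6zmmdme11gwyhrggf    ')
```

'    [e11]ggf    '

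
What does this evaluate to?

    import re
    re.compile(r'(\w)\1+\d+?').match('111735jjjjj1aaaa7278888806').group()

'1117'

After group 1 captures some text, `\1` only succeeds where that same text appears again.
`re.match` only tries the pattern at the start of the string.
The match spans [0:4] → '1117'.
Captured: group 1 = '1'.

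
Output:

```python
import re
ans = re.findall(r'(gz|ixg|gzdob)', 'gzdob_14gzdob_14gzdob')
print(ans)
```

['gz', 'gz', 'gz']

Alternation isn't longest-match — the leftmost alternative that fits at this position is chosen.
One capturing group, so `findall` returns just the captured substring from each match — 3 in all.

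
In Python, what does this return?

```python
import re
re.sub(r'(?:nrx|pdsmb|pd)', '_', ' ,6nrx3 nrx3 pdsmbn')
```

' ,6_3 _3 _n'

Alternation tries branches left to right and keeps the first one that lets the overall match succeed at that position.
Every occurrence is swapped for '_'.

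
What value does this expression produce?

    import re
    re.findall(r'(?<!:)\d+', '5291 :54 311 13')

`(?!…)`/`(?<!…)` only lets a position through if the neighbouring text does NOT match; no characters are consumed.
`findall` yields the raw match text (4 of them) because the pattern has no groups.

['5291', '4', '311', '13']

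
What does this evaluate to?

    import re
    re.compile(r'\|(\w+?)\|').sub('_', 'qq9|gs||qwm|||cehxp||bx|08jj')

'qq9__|__08jj'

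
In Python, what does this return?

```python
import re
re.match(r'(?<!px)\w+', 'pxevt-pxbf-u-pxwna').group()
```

'pxevt'

`re.match` won't scan ahead — the pattern has to work from the very first character.
The match spans [0:5] → 'pxevt'.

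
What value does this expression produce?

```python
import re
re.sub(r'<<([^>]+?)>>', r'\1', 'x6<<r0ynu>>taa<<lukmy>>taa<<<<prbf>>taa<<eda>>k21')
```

Matches: at [2:11] → '<<r0ynu>>'; at [14:23] → '<<lukmy>>'; at [26:36] → '<<<<prbf>>'; at [39:46] → '<<eda>>'.
The replacement refers to a captured group, so each match is rewritten using its own captured text.

'x6r0ynutaalukmytaa<<prbftaaedak21'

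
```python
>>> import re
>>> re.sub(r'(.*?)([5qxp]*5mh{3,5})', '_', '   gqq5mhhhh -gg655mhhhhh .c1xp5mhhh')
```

'___'

With the lazy modifier that quantifier settles for the fewest repetitions that let the rest of the pattern succeed (the atoms after it are unaffected and can still be greedy).
`sub` substitutes '_' at each match site.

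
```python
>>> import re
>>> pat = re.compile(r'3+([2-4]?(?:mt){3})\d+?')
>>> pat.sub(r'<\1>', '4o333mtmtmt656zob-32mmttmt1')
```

'4o<mtmtmt>56zob-32mmttmt1'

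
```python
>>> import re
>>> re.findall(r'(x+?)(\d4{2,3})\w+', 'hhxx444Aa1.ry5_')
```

[('xx', '444')]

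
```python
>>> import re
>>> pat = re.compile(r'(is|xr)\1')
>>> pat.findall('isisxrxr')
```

['is', 'xr']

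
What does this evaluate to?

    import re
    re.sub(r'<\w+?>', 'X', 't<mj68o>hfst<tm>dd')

Matches: at [1:8] → '<mj68o>'; at [12:16] → '<tm>'.
`sub` substitutes 'X' at each match site.

'tXhfstXdd'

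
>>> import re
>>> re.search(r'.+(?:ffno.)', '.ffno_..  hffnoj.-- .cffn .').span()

Pattern: one or more of any character; then the literal 'ffn', then a literal 'o', then any character (non-capturing group).
`re.search` scans for the first position where the pattern succeeds.
The match spans [0:16] → '.ffno_..  hffnoj'.

(0, 16)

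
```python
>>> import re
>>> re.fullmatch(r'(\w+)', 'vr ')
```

None

This matches one or more of a word character (captured).
`re.fullmatch` requires the pattern to consume the entire string.
Here the pattern can't cover the whole string, so the call returns None.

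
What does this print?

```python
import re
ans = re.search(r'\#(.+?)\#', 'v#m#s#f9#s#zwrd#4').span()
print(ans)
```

(1, 4)

With the lazy modifier that quantifier settles for the fewest repetitions that let the rest of the pattern succeed (the atoms after it are unaffected and can still be greedy).
`re.search` scans for the first position where the pattern succeeds.
The match spans [1:4] → '#m#'.
Captured: group 1 = 'm'.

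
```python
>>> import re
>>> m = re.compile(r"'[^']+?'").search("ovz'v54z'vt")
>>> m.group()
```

"'v54z'"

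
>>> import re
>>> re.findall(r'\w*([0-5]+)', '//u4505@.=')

['5']

The pattern matches zero or more of a word character; then one or more of a character in [0-5] (captured).
`findall` collects group 1 from the one match (1 total).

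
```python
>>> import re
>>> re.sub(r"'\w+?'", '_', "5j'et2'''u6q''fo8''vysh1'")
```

"5j_'___"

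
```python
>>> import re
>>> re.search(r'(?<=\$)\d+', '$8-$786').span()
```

(1, 2)

The lookaround is zero-width — it requires the adjacent text to match without consuming it, so the asserted text isn't part of the match.
`re.search` tries every starting position until one works.
The match spans [1:2] → '8'.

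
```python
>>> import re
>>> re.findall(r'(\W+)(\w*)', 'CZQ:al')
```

[(':', 'al')]

This matches one or more of a non-word character (captured); then zero or more of a word character (captured).
Matches: at [3:6] match ':al', groups = (':', 'al').
`findall` packs the 2 group values into a tuple for every match.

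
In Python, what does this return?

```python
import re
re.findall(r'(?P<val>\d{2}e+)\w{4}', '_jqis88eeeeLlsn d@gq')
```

The pattern matches exactly 2 of a digit, then one or more of the literal 'e' (captured as 'val'); then exactly 4 of a word character.
Because there's exactly one group, `findall` drops the full match and keeps group 1 from the one hit.

['88eeee']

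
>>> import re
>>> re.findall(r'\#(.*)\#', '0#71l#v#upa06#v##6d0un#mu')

['71l#v#upa06#v##6d0un']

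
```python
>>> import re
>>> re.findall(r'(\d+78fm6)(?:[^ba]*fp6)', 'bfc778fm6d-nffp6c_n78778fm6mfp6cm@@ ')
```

With a single group, `findall` returns only what that group captured — 1 item.

['778fm6']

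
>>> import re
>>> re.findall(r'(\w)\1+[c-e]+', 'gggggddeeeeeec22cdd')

`\1` is not a pattern — it's the concrete string captured by group 1, re-applied verbatim.
Because there's exactly one group, `findall` drops the full match and keeps group 1 from each hit.

['g', '2']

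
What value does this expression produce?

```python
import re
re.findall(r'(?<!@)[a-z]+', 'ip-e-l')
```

The negative lookaround is zero-width — it rules out positions where the adjacent text would match, without consuming anything.
With no groups in the pattern, `findall` gives back each whole match — 3 here.

['ip', 'e', 'l']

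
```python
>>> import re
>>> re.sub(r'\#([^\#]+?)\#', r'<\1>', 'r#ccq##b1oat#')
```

The replacement refers to a captured group, so each match is rewritten using its own captured text.

'r<ccq><b1oat>'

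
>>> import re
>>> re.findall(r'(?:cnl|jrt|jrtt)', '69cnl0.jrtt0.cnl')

['cnl', 'jrt', 'cnl']

Branches in `(...|...)` are attempted left-to-right; the first branch that allows the whole pattern to succeed is taken.
Scanning left to right: at [2:5] → 'cnl'; at [7:10] → 'jrt'; at [13:16] → 'cnl'.
With no groups in the pattern, `findall` gives back each whole match — 3 here.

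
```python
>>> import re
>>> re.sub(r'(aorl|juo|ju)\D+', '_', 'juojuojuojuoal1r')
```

Matches: at [0:14] → 'juojuojuojuoal'.
Each match is replaced by '_'.

'_1r'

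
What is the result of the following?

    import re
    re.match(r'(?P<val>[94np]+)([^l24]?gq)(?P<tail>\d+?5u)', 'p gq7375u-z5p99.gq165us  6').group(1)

This matches one or more of one of [94np] (captured as 'val'); then optionally any character except [l24], then the literal 'gq' (captured); then one or more of a digit (lazy), then the literal '5u' (captured as 'tail').
`re.match` only tries the pattern at the start of the string.
The match spans [0:9] → 'p gq7375u'.
Captured: group 1 = 'p', group 2 = ' gq', group 3 = '7375u'.

'p'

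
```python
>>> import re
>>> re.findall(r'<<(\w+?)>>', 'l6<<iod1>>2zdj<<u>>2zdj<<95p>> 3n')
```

['iod1', 'u', '95p']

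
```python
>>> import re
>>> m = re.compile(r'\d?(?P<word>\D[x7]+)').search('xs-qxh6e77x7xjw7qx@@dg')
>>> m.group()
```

'qx'

This matches optionally a digit; then a non-digit, then one or more of one of [x7] (captured as 'word').
`search` walks the string left to right and returns the first match it finds.
The match spans [3:5] → 'qx'.
Captured: group 1 = 'qx'.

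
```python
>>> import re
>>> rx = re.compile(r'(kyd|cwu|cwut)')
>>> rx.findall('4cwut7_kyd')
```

['cwu', 'kyd']

Branches in `(...|...)` are attempted left-to-right; the first branch that allows the whole pattern to succeed is taken.
Scanning left to right: at [1:4] match 'cwu', group 1 = 'cwu'; at [7:10] match 'kyd', group 1 = 'kyd'.
One capturing group, so `findall` returns just the captured substring from each match — 2 in all.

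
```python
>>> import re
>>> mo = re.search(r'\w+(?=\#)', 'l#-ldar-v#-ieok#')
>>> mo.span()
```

(0, 1)

Lookahead/lookbehind check context without consuming it, so the matched span excludes the asserted characters.
`re.search` scans for the first position where the pattern succeeds.
The match spans [0:1] → 'l'.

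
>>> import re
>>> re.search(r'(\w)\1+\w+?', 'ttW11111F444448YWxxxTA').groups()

A backreference is literal: `\1` must see the identical characters the first group matched.
`re.search` tries every starting position until one works.
The match spans [0:3] → 'ttW'.
Captured: group 1 = 't'.

('t',)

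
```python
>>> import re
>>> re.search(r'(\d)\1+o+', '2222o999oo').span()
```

A backreference is literal: `\1` must see the identical characters the first group matched.
`search` walks the string left to right and returns the first match it finds.
The match spans [0:5] → '2222o'.
Captured: group 1 = '2'.

(0, 5)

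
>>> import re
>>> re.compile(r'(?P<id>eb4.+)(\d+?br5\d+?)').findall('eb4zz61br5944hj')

[('eb4zz6', '1br59')]

The pattern matches the literal 'eb4', then one or more of any character (captured as 'id'); then one or more of a digit (lazy), then the literal 'br5', then one or more of a digit (lazy) (captured).
Because the quantifier is non-greedy, it stops expanding at the earliest point where the rest of the pattern can succeed.
Matches: at [0:11] match 'eb4zz61br59', groups = ('eb4zz6', '1br59').
With 2 capturing groups, `findall` returns a 2-tuple per match.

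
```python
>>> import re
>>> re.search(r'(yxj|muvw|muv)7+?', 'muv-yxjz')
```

Here no position works, so the call returns None.

None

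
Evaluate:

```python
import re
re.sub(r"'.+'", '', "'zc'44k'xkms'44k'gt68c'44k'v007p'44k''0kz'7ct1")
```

Every occurrence is swapped for ''.

'7ct1'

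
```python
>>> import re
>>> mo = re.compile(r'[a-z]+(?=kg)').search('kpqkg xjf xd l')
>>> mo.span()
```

Lookahead/lookbehind check context without consuming it, so the matched span excludes the asserted characters.
Unlike `match`, `search` isn't anchored — it looks for the pattern anywhere in the string.
The match spans [0:3] → 'kpq'.

(0, 3)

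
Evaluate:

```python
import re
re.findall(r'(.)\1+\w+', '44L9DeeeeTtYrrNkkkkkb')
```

`\1` has to match the exact text group 1 already captured.
Walking the string: at [0:21] match '44L9DeeeeTtYrrNkkkkkb', group 1 = '4'.
With a single group, `findall` returns only what that group captured — 1 item.

['4']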